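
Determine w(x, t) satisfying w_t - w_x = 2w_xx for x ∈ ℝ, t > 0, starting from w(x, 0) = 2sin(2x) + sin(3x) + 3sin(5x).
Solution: Change to a moving frame: let η = x + t, σ = t and write w(x,t) = u(η,σ).
By the chain rule w_t = u_σ + u_η, w_x = u_η, w_xx = u_ηη.
Then w_t - w_x = u_σ: the advection term cancels and the PDE becomes the heat equation u_σ = 2u_ηη on η ∈ ℝ.
Initial data: u(η,0) = w(η,0) = 2sin(2η) + sin(3η) + 3sin(5η).
On η ∈ ℝ each mode satisfies (sin(nη))″ = -n² sin(nη), so exp(-2n²σ) sin(nη) solves the heat equation; by superposition u(η,σ) = Σ c_n exp(-2n²σ) sin(nη).
Reading off the coefficients: c_2=2, c_3=1, c_5=3, so u(η,σ) = 2exp(-8σ)sin(2η) + exp(-18σ)sin(3η) + 3exp(-50σ)sin(5η).
Substituting back η = x + t, σ = t: w(x,t) = u(x + t, t).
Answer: w(x, t) = 2exp(-8t)sin(2t + 2x) + exp(-18t)sin(3t + 3x) + 3exp(-50t)sin(5t + 5x)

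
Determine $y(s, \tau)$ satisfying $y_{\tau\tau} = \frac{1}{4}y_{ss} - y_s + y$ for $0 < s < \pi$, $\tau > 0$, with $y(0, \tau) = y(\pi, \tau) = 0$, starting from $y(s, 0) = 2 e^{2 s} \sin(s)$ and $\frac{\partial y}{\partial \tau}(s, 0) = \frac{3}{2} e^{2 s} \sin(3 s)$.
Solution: Substitute $y = e^{2s}u$.
Then $y_s = e^{2s}(u_s + 2u)$, $y_{ss} = e^{2s}(u_{ss} + 4u_s + 4u)$, $y_{\tau\tau} = e^{2s}u_{\tau\tau}$; substituting and dividing by $e^{2s}$, the lower-order terms cancel: $u_{\tau\tau} = \frac{1}{4}u_{ss}$ (standard wave equation).
Data for $u$: $u(s,0) = e^{-2s}y(s,0) = 2 \sin(s)$; $u_{\tau}(s,0) = e^{-2s}y_{\tau}(s,0) = \frac{3}{2} \sin(3 s)$. The boundary conditions carry over: $u(0,\tau) = u(\pi,\tau) = 0$.
Separating variables: $u = \sum [A_n \cos(\omega_n \tau) + B_n \sin(\omega_n \tau)] \sin(ns)$, $\omega_n = n/2$. From ICs ($B_n$ = velocity coefficient / $\omega_n$): $A_1=2, B_3=1$.
So $u(s,\tau) = 2 \sin(s) \cos(\tau/2) + \sin(3 s) \sin(3 \tau/2)$, and $y(s,\tau) = e^{2s}u(s,\tau)$.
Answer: $y(s, \tau) = e^{2 s} \sin(3 \tau/2) \sin(3 s) + 2 e^{2 s} \sin(s) \cos(\tau/2)$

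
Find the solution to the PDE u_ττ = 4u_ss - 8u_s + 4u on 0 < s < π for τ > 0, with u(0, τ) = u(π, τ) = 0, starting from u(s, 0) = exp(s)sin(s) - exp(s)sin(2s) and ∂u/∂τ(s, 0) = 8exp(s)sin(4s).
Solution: Substitute u = exp(s)w, i.e. w = exp(-s)u.
By the product rule, u_s = exp(s)(w_s + w), u_ss = exp(s)(w_ss + 2w_s + w), u_ττ = exp(s)w_ττ.
Substituting into the PDE and dividing by exp(s): w_ττ = 4(w_ss + 2w_s + w) - 8(w_s + w) + 4w.
The lower-order terms cancel, leaving the standard wave equation w_ττ = 4w_ss.
Initial data for w: w(s,0) = exp(-s)u(s,0) = sin(s) - sin(2s); w_τ(s,0) = exp(-s)u_τ(s,0) = 8sin(4s). The boundary conditions carry over: w(0,τ) = w(π,τ) = 0.
Solve for w:
  Using separation of variables w = X(s)T(τ):
  Eigenfunctions: sin(ns), n = 1, 2, 3, ...
  General solution: w(s, τ) = Σ [A_n cos(2n τ) + B_n sin(2n τ)] sin(ns)
  From w(s,0) = sin(s) - sin(2s): A_1=1, A_2=-1. From w_τ(s,0) = 8sin(4s), using w_τ(s,0) = Σ ω_n B_n sin(ns) with ω_n = 2n: B_4 = 8/8 = 1.
Hence w(s,τ) = sin(s)cos(2τ) - sin(2s)cos(4τ) + sin(4s)sin(8τ).
Transform back: u(s,τ) = exp(s)w(s,τ).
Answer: u(s, τ) = exp(s)sin(s)cos(2τ) - exp(s)sin(2s)cos(4τ) + exp(s)sin(4s)sin(8τ)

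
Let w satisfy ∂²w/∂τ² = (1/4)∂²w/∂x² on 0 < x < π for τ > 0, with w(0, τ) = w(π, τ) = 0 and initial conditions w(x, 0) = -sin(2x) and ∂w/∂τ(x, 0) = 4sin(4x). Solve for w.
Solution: Separating variables: w = Σ [A_n cos(ω_n τ) + B_n sin(ω_n τ)] sin(nx), ω_n = n/2. From ICs (B_n = velocity coefficient / ω_n): A_2=-1, B_4=2.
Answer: w(x, τ) = -sin(2x)cos(τ) + 2sin(4x)sin(2τ)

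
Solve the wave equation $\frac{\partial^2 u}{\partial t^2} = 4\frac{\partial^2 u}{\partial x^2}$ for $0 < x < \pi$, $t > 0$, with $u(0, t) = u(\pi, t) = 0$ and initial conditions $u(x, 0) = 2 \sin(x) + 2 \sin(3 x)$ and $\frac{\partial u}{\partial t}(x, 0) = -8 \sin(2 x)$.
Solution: Using separation of variables $u = X(x)T(t)$:
Eigenfunctions: $\sin(nx)$, $n = 1, 2, 3, \ldots$
General solution: $u(x, t) = \sum [A_n \cos(2n t) + B_n \sin(2n t)] \sin(nx)$
From $u(x,0) = 2 \sin(x) + 2 \sin(3 x)$: $A_1=2, A_3=2$. From $u_t(x,0) = -8 \sin(2 x)$, using $u_t(x,0) = \sum \omega_n B_n \sin(nx)$ with $\omega_n = 2n$: $B_2 = (-8)/4 = -2$.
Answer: $u(x, t) = -2 \sin(4 t) \sin(2 x) + 2 \sin(x) \cos(2 t) + 2 \sin(3 x) \cos(6 t)$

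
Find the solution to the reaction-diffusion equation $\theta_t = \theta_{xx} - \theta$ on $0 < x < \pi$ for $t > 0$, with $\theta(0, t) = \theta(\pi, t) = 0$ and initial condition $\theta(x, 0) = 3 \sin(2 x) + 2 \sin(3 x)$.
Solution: Substitute $\theta = e^{-t}u$.
Then $\theta_t = e^{-t}(u_t - u)$, $\theta_{xx} = e^{-t}u_{xx}$; substituting and dividing by $e^{-t}$, the lower-order terms cancel: $u_t = u_{xx}$ (standard heat equation).
Data for $u$: $u(x,0) = \theta(x,0) = 3 \sin(2 x) + 2 \sin(3 x)$. The boundary conditions carry over: $u(0,t) = u(\pi,t) = 0$.
Separating variables: $u = \sum c_n e^{-n^2t} \sin(nx)$. From $u(x,0) = 3 \sin(2 x) + 2 \sin(3 x)$: $c_2=3, c_3=2$.
So $u(x,t) = 3 e^{-4 t} \sin(2 x) + 2 e^{-9 t} \sin(3 x)$, and $\theta(x,t) = e^{-t}u(x,t)$.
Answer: $\theta(x, t) = 3 e^{-5 t} \sin(2 x) + 2 e^{-10 t} \sin(3 x)$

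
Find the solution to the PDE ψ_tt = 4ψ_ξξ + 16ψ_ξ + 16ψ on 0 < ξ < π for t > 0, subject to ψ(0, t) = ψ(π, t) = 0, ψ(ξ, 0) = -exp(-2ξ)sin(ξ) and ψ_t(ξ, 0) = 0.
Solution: Substitute ψ = exp(-2ξ)u, i.e. u = exp(2ξ)ψ.
By the product rule, ψ_ξ = exp(-2ξ)(u_ξ - 2u), ψ_ξξ = exp(-2ξ)(u_ξξ - 4u_ξ + 4u), ψ_tt = exp(-2ξ)u_tt.
Substituting into the PDE and dividing by exp(-2ξ): u_tt = 4(u_ξξ - 4u_ξ + 4u) + 16(u_ξ - 2u) + 16u.
The lower-order terms cancel, leaving the standard wave equation u_tt = 4u_ξξ.
Initial data for u: u(ξ,0) = exp(2ξ)ψ(ξ,0) = -sin(ξ); u_t(ξ,0) = exp(2ξ)ψ_t(ξ,0) = 0. The boundary conditions carry over: u(0,t) = u(π,t) = 0.
Solve for u:
  Using separation of variables u = X(ξ)T(t):
  Eigenfunctions: sin(nξ), n = 1, 2, 3, ...
  General solution: u(ξ, t) = Σ [A_n cos(2n t) + B_n sin(2n t)] sin(nξ)
  From u(ξ,0) = -sin(ξ): A_1=-1. From u_t(ξ,0) = 0: all B_n = 0.
Hence u(ξ,t) = -sin(ξ)cos(2t).
Transform back: ψ(ξ,t) = exp(-2ξ)u(ξ,t).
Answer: ψ(ξ, t) = -exp(-2ξ)sin(ξ)cos(2t)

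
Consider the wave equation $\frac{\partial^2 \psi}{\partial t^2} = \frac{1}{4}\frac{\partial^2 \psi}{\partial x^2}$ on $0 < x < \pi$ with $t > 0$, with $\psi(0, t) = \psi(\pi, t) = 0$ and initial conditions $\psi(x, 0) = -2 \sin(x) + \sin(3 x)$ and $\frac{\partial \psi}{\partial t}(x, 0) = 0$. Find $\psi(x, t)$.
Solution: Separating variables: $\psi = \sum [A_n \cos(\omega_n t) + B_n \sin(\omega_n t)] \sin(nx)$, $\omega_n = n/2$. From ICs: $A_1=-2, A_3=1$.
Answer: $\psi(x, t) = -2 \sin(x) \cos(t/2) + \sin(3 x) \cos(3 t/2)$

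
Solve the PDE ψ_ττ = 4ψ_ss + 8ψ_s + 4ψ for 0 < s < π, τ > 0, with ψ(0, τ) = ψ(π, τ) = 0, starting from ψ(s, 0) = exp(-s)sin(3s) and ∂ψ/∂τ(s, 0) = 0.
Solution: Substitute ψ = exp(-s)u.
Then ψ_s = exp(-s)(u_s - u), ψ_ss = exp(-s)(u_ss - 2u_s + u), ψ_ττ = exp(-s)u_ττ; substituting and dividing by exp(-s), the lower-order terms cancel: u_ττ = 4u_ss (standard wave equation).
Data for u: u(s,0) = exp(s)ψ(s,0) = sin(3s); u_τ(s,0) = exp(s)ψ_τ(s,0) = 0. The boundary conditions carry over: u(0,τ) = u(π,τ) = 0.
Separating variables: u = Σ [A_n cos(ω_n τ) + B_n sin(ω_n τ)] sin(ns), ω_n = 2n. From ICs: A_3=1.
So u(s,τ) = sin(3s)cos(6τ), and ψ(s,τ) = exp(-s)u(s,τ).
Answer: ψ(s, τ) = exp(-s)sin(3s)cos(6τ)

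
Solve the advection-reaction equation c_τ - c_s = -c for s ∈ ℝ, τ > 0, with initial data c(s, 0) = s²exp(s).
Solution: Substitute c = exp(s)u.
Then c_s = exp(s)(u_s + u), c_τ = exp(s)u_τ; substituting and dividing by exp(s), the lower-order terms cancel: u_τ - u_s = 0 (standard advection equation).
Data for u: u(s,0) = exp(-s)c(s,0) = s².
By characteristics (ds/dτ = -1), u(s,τ) = f(s + τ) with f = u(·, 0).
So u(s,τ) = s² + 2sτ + τ², and c(s,τ) = exp(s)u(s,τ).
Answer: c(s, τ) = s²exp(s) + 2sτexp(s) + τ²exp(s)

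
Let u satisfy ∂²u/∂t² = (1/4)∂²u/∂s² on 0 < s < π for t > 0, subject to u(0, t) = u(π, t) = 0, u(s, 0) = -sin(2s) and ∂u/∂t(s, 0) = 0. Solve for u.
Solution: Separating variables: u = Σ [A_n cos(ω_n t) + B_n sin(ω_n t)] sin(ns), ω_n = n/2. From ICs: A_2=-1.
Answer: u(s, t) = -sin(2s)cos(t)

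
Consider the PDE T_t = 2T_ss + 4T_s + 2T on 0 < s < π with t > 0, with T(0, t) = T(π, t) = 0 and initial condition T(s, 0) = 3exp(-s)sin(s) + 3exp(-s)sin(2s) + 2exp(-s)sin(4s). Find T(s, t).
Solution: Substitute T = exp(-s)u, i.e. u = exp(s)T.
By the product rule, T_s = exp(-s)(u_s - u), T_ss = exp(-s)(u_ss - 2u_s + u), T_t = exp(-s)u_t.
Substituting into the PDE and dividing by exp(-s): u_t = 2(u_ss - 2u_s + u) + 4(u_s - u) + 2u.
The lower-order terms cancel, leaving the standard heat equation u_t = 2u_ss.
Initial data for u: u(s,0) = exp(s)T(s,0) = 3sin(s) + 3sin(2s) + 2sin(4s). The boundary conditions carry over: u(0,t) = u(π,t) = 0.
Solve for u:
  Using separation of variables u = X(s)G(t):
  Eigenfunctions: sin(ns), n = 1, 2, 3, ...
  General solution: u(s, t) = Σ c_n sin(ns) exp(-2n² t)
  Matching u(s,0) = 3sin(s) + 3sin(2s) + 2sin(4s) term by term: c_1=3, c_2=3, c_4=2.
Hence u(s,t) = 3exp(-2t)sin(s) + 3exp(-8t)sin(2s) + 2exp(-32t)sin(4s).
Transform back: T(s,t) = exp(-s)u(s,t).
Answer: T(s, t) = 3exp(-s)exp(-2t)sin(s) + 3exp(-s)exp(-8t)sin(2s) + 2exp(-s)exp(-32t)sin(4s)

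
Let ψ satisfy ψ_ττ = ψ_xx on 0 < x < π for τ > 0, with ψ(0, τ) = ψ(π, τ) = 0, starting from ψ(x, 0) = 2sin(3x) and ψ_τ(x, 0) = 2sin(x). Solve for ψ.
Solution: Using separation of variables ψ = X(x)T(τ):
Eigenfunctions: sin(nx), n = 1, 2, 3, ...
General solution: ψ(x, τ) = Σ [A_n cos(n τ) + B_n sin(n τ)] sin(nx)
From ψ(x,0) = 2sin(3x): A_3=2. From ψ_τ(x,0) = 2sin(x), using ψ_τ(x,0) = Σ ω_n B_n sin(nx) with ω_n = n: B_1 = 2/1 = 2.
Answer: ψ(x, τ) = 2sin(x)sin(τ) + 2sin(3x)cos(3τ)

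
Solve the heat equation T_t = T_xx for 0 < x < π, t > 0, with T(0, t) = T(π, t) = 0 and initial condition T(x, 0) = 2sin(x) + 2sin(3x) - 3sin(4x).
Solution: Using separation of variables T = X(x)G(t):
Eigenfunctions: sin(nx), n = 1, 2, 3, ...
General solution: T(x, t) = Σ c_n sin(nx) exp(-n² t)
Matching T(x,0) = 2sin(x) + 2sin(3x) - 3sin(4x) term by term: c_1=2, c_3=2, c_4=-3.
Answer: T(x, t) = 2exp(-t)sin(x) + 2exp(-9t)sin(3x) - 3exp(-16t)sin(4x)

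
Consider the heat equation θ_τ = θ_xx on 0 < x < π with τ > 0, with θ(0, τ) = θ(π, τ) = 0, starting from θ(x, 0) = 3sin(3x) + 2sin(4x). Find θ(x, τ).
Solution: Using separation of variables θ = X(x)G(τ):
Eigenfunctions: sin(nx), n = 1, 2, 3, ...
General solution: θ(x, τ) = Σ c_n sin(nx) exp(-n² τ)
Matching θ(x,0) = 3sin(3x) + 2sin(4x) term by term: c_3=3, c_4=2.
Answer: θ(x, τ) = 3exp(-9τ)sin(3x) + 2exp(-16τ)sin(4x)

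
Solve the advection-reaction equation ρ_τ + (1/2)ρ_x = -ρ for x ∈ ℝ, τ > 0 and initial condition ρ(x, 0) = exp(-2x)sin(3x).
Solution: Substitute ρ = exp(-2x)u.
Then ρ_x = exp(-2x)(u_x - 2u), ρ_τ = exp(-2x)u_τ; substituting and dividing by exp(-2x), the lower-order terms cancel: u_τ + (1/2)u_x = 0 (standard advection equation).
Data for u: u(x,0) = exp(2x)ρ(x,0) = sin(3x).
By characteristics (dx/dτ = 1/2), u(x,τ) = f(x - (1/2)τ) with f = u(·, 0).
So u(x,τ) = sin(3x - 3τ/2), and ρ(x,τ) = exp(-2x)u(x,τ).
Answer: ρ(x, τ) = exp(-2x)sin(3x - 3τ/2)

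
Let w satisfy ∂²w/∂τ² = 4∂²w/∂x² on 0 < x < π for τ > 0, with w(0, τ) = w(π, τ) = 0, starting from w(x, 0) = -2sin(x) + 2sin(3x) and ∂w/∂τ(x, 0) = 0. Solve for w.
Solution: Separating variables: w = Σ [A_n cos(ω_n τ) + B_n sin(ω_n τ)] sin(nx), ω_n = 2n. From ICs: A_1=-2, A_3=2.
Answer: w(x, τ) = -2sin(x)cos(2τ) + 2sin(3x)cos(6τ)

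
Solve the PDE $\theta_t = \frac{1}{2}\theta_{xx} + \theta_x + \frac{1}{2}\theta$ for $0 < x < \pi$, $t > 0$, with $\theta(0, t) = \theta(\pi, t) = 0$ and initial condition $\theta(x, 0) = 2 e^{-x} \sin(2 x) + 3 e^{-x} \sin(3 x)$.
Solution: Substitute $\theta = e^{-x}u$.
Then $\theta_x = e^{-x}(u_x - u)$, $\theta_{xx} = e^{-x}(u_{xx} - 2u_x + u)$, $\theta_t = e^{-x}u_t$; substituting and dividing by $e^{-x}$, the lower-order terms cancel: $u_t = \frac{1}{2}u_{xx}$ (standard heat equation).
Data for $u$: $u(x,0) = e^{x}\theta(x,0) = 2 \sin(2 x) + 3 \sin(3 x)$. The boundary conditions carry over: $u(0,t) = u(\pi,t) = 0$.
Separating variables: $u = \sum c_n e^{-n^2t/2} \sin(nx)$. From $u(x,0) = 2 \sin(2 x) + 3 \sin(3 x)$: $c_2=2, c_3=3$.
So $u(x,t) = 2 e^{-2 t} \sin(2 x) + 3 e^{-9 t/2} \sin(3 x)$, and $\theta(x,t) = e^{-x}u(x,t)$.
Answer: $\theta(x, t) = 2 e^{-2 t} e^{-x} \sin(2 x) + 3 e^{-9 t/2} e^{-x} \sin(3 x)$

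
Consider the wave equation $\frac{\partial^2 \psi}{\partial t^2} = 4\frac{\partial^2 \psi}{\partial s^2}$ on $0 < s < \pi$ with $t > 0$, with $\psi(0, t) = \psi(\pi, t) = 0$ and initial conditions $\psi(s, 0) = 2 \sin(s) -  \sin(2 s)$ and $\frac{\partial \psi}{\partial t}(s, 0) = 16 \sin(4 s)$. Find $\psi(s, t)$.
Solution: Separating variables: $\psi = \sum [A_n \cos(\omega_n t) + B_n \sin(\omega_n t)] \sin(ns)$, $\omega_n = 2n$. From ICs ($B_n$ = velocity coefficient / $\omega_n$): $A_1=2, A_2=-1, B_4=2$.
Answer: $\psi(s, t) = 2 \sin(s) \cos(2 t) -  \sin(2 s) \cos(4 t) + 2 \sin(4 s) \sin(8 t)$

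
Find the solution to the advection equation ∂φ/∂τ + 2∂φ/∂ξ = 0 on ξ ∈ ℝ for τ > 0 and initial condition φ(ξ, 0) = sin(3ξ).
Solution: By method of characteristics (waves move right with speed 2):
Along characteristics ξ - 2τ = const, φ is constant, so φ(ξ,τ) = f(ξ - 2τ) with f = φ(·, 0).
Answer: φ(ξ, τ) = sin(3ξ - 6τ)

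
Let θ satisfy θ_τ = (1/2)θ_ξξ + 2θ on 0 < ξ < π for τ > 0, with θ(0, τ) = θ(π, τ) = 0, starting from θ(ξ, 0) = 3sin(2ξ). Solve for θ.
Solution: Substitute θ = exp(2τ)u, i.e. u = exp(-2τ)θ.
By the product rule, θ_τ = exp(2τ)(u_τ + 2u), θ_ξξ = exp(2τ)u_ξξ.
Substituting into the PDE and dividing by exp(2τ): u_τ + 2u = (1/2)u_ξξ + 2u.
The lower-order terms cancel, leaving the standard heat equation u_τ = (1/2)u_ξξ.
Initial data for u: u(ξ,0) = θ(ξ,0) = 3sin(2ξ). The boundary conditions carry over: u(0,τ) = u(π,τ) = 0.
Solve for u:
  Using separation of variables u = X(ξ)G(τ):
  Eigenfunctions: sin(nξ), n = 1, 2, 3, ...
  General solution: u(ξ, τ) = Σ c_n sin(nξ) exp(-n² τ/2)
  Matching u(ξ,0) = 3sin(2ξ) term by term: c_2=3.
Hence u(ξ,τ) = 3exp(-2τ)sin(2ξ).
Transform back: θ(ξ,τ) = exp(2τ)u(ξ,τ).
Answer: θ(ξ, τ) = 3sin(2ξ)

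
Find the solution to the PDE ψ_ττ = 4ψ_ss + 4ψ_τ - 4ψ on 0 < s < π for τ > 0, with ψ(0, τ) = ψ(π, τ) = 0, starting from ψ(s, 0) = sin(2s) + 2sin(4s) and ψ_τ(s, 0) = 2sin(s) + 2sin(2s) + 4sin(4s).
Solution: Substitute ψ = exp(2τ)u.
Then ψ_τ = exp(2τ)(u_τ + 2u), ψ_ττ = exp(2τ)(u_ττ + 4u_τ + 4u), ψ_ss = exp(2τ)u_ss; substituting and dividing by exp(2τ), the lower-order terms cancel: u_ττ = 4u_ss (standard wave equation).
Data for u: u(s,0) = ψ(s,0) = sin(2s) + 2sin(4s); u_τ(s,0) = ψ_τ(s,0) - 2ψ(s,0) = 2sin(s). The boundary conditions carry over: u(0,τ) = u(π,τ) = 0.
Separating variables: u = Σ [A_n cos(ω_n τ) + B_n sin(ω_n τ)] sin(ns), ω_n = 2n. From ICs (B_n = velocity coefficient / ω_n): A_2=1, A_4=2, B_1=1.
So u(s,τ) = sin(s)sin(2τ) + sin(2s)cos(4τ) + 2sin(4s)cos(8τ), and ψ(s,τ) = exp(2τ)u(s,τ).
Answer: ψ(s, τ) = exp(2τ)sin(s)sin(2τ) + exp(2τ)sin(2s)cos(4τ) + 2exp(2τ)sin(4s)cos(8τ)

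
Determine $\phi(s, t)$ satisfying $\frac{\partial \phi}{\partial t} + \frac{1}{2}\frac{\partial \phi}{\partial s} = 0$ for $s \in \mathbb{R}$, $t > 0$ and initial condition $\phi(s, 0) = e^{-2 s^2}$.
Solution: By characteristics ($ds/dt = 1/2$), $\phi(s,t) = f(s - \frac{1}{2}t)$ with $f = \phi( \cdot , 0)$.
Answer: $\phi(s, t) = e^{-2 (s - t/2)^2}$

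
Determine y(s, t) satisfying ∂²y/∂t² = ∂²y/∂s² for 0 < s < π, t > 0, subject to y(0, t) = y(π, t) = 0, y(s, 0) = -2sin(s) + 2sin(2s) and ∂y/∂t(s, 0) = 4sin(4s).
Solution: Separating variables: y = Σ [A_n cos(ω_n t) + B_n sin(ω_n t)] sin(ns), ω_n = n. From ICs (B_n = velocity coefficient / ω_n): A_1=-2, A_2=2, B_4=1.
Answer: y(s, t) = -2sin(s)cos(t) + 2sin(2s)cos(2t) + sin(4s)sin(4t)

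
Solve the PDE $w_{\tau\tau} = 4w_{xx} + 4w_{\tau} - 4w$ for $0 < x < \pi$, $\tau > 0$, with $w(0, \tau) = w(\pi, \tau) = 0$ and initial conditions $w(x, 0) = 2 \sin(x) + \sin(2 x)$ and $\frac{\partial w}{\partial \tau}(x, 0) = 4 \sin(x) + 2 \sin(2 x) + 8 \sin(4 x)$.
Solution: Substitute $w = e^{2\tau}u$, i.e. $u = e^{-2\tau}w$.
By the product rule, $w_{\tau} = e^{2\tau}(u_{\tau} + 2u)$, $w_{\tau\tau} = e^{2\tau}(u_{\tau\tau} + 4u_{\tau} + 4u)$, $w_{xx} = e^{2\tau}u_{xx}$.
Substituting into the PDE and dividing by $e^{2\tau}$: $u_{\tau\tau} + 4u_{\tau} + 4u = 4u_{xx} + 4(u_{\tau} + 2u) - 4u$.
The lower-order terms cancel, leaving the standard wave equation $u_{\tau\tau} = 4u_{xx}$.
Initial data for $u$: $u(x,0) = w(x,0) = 2 \sin(x) + \sin(2 x)$; $u_{\tau}(x,0) = w_{\tau}(x,0) - 2w(x,0) = 8 \sin(4 x)$. The boundary conditions carry over: $u(0,\tau) = u(\pi,\tau) = 0$.
Solve for $u$:
  Using separation of variables $u = X(x)T(\tau)$:
  Eigenfunctions: $\sin(nx)$, $n = 1, 2, 3, \ldots$
  General solution: $u(x, \tau) = \sum [A_n \cos(2n \tau) + B_n \sin(2n \tau)] \sin(nx)$
  From $u(x,0) = 2 \sin(x) + \sin(2 x)$: $A_1=2, A_2=1$. From $u_{\tau}(x,0) = 8 \sin(4 x)$, using $u_{\tau}(x,0) = \sum \omega_n B_n \sin(nx)$ with $\omega_n = 2n$: $B_4 = 8/8 = 1$.
Hence $u(x,\tau) = 2 \sin(x) \cos(2 \tau) + \sin(2 x) \cos(4 \tau) + \sin(4 x) \sin(8 \tau)$.
Transform back: $w(x,\tau) = e^{2\tau}u(x,\tau)$.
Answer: $w(x, \tau) = e^{2 \tau} \sin(8 \tau) \sin(4 x) + 2 e^{2 \tau} \sin(x) \cos(2 \tau) + e^{2 \tau} \sin(2 x) \cos(4 \tau)$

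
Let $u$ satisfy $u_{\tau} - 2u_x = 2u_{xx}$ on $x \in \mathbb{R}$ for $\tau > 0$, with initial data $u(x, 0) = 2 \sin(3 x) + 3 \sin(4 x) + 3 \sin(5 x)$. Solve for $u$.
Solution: Moving frame: $\eta = x + 2\tau$, $\sigma = \tau$, $u = w(\eta,\sigma)$, so $u_{\tau} = w_{\sigma} + 2w_{\eta}$ and $u_{xx} = w_{\eta\eta}$.
Hence $u_{\tau} - 2u_x = w_{\sigma}$ and the PDE becomes the heat equation $w_{\sigma} = 2w_{\eta\eta}$ on $\eta \in \mathbb{R}$.
Initial data: $w(\eta,0) = u(\eta,0) = 2 \sin(3 \eta) + 3 \sin(4 \eta) + 3 \sin(5 \eta)$. Each mode $\sin(n\eta)$ decays as $e^{-2n^2\sigma}$ on $\mathbb{R}$, so $w(\eta,\sigma) = \sum c_n e^{-2n^2\sigma} \sin(n\eta)$ with $c_3=2, c_4=3, c_5=3$: $w(\eta,\sigma) = 2 e^{-18 \sigma} \sin(3 \eta) + 3 e^{-32 \sigma} \sin(4 \eta) + 3 e^{-50 \sigma} \sin(5 \eta)$.
Substituting back: $u(x,\tau) = w(x + 2\tau, \tau)$.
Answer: $u(x, \tau) = 2 e^{-18 \tau} \sin(6 \tau + 3 x) + 3 e^{-32 \tau} \sin(8 \tau + 4 x) + 3 e^{-50 \tau} \sin(10 \tau + 5 x)$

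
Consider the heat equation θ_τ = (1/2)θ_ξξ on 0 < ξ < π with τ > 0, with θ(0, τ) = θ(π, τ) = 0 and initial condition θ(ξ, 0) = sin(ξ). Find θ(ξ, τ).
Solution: Using separation of variables θ = X(ξ)G(τ):
Eigenfunctions: sin(nξ), n = 1, 2, 3, ...
General solution: θ(ξ, τ) = Σ c_n sin(nξ) exp(-n² τ/2)
Matching θ(ξ,0) = sin(ξ) term by term: c_1=1.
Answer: θ(ξ, τ) = exp(-τ/2)sin(ξ)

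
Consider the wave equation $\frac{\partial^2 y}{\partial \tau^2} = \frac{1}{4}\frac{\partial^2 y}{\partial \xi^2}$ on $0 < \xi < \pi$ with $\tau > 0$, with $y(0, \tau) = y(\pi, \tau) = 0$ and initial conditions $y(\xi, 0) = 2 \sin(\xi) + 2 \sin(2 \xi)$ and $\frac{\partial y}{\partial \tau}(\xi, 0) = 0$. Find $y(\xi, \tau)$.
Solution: Separating variables: $y = \sum [A_n \cos(\omega_n \tau) + B_n \sin(\omega_n \tau)] \sin(n\xi)$, $\omega_n = n/2$. From ICs: $A_1=2, A_2=2$.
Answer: $y(\xi, \tau) = 2 \sin(\xi) \cos(\tau/2) + 2 \sin(2 \xi) \cos(\tau)$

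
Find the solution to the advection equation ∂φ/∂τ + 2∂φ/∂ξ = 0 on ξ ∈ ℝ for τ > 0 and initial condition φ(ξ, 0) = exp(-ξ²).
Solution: By characteristics (dξ/dτ = 2), φ(ξ,τ) = f(ξ - 2τ) with f = φ(·, 0).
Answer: φ(ξ, τ) = exp(-(ξ - 2τ)²)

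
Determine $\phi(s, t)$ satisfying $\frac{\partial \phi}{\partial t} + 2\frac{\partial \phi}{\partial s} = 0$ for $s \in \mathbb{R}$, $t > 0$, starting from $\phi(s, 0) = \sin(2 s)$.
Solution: By characteristics ($ds/dt = 2$), $\phi(s,t) = f(s - 2t)$ with $f = \phi( \cdot , 0)$.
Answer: $\phi(s, t) = \sin(2 s - 4 t)$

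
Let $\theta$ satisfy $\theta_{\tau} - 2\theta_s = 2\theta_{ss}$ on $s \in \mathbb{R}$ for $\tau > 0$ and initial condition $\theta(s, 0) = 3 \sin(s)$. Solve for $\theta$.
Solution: Change to a moving frame: let $\eta = s + 2\tau$, $\sigma = \tau$ and write $\theta(s,\tau) = u(\eta,\sigma)$.
By the chain rule $\theta_{\tau} = u_{\sigma} + 2u_{\eta}$, $\theta_s = u_{\eta}$, $\theta_{ss} = u_{\eta\eta}$.
Then $\theta_{\tau} - 2\theta_s = u_{\sigma}$: the advection term cancels and the PDE becomes the heat equation $u_{\sigma} = 2u_{\eta\eta}$ on $\eta \in \mathbb{R}$.
Initial data: $u(\eta,0) = \theta(\eta,0) = 3 \sin(\eta)$.
On $\eta \in \mathbb{R}$ each mode satisfies $(\sin(n\eta))'' = -n^2 \sin(n\eta)$, so $e^{-2n^2\sigma} \sin(n\eta)$ solves the heat equation; by superposition $u(\eta,\sigma) = \sum c_n e^{-2n^2\sigma} \sin(n\eta)$.
Reading off the coefficients: $c_1=3$, so $u(\eta,\sigma) = 3 e^{-2 \sigma} \sin(\eta)$.
Substituting back $\eta = s + 2\tau$, $\sigma = \tau$: $\theta(s,\tau) = u(s + 2\tau, \tau)$.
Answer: $\theta(s, \tau) = 3 e^{-2 \tau} \sin(2 \tau + s)$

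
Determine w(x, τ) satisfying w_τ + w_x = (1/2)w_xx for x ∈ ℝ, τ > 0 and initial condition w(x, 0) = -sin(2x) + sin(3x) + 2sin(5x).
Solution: Change to a moving frame: let η = x - τ, σ = τ and write w(x,τ) = u(η,σ).
By the chain rule w_τ = u_σ - u_η, w_x = u_η, w_xx = u_ηη.
Then w_τ + w_x = u_σ: the advection term cancels and the PDE becomes the heat equation u_σ = (1/2)u_ηη on η ∈ ℝ.
Initial data: u(η,0) = w(η,0) = -sin(2η) + sin(3η) + 2sin(5η).
On η ∈ ℝ each mode satisfies (sin(nη))″ = -n² sin(nη), so exp(-n²σ/2) sin(nη) solves the heat equation; by superposition u(η,σ) = Σ c_n exp(-n²σ/2) sin(nη).
Reading off the coefficients: c_2=-1, c_3=1, c_5=2, so u(η,σ) = -exp(-2σ)sin(2η) + exp(-9σ/2)sin(3η) + 2exp(-25σ/2)sin(5η).
Substituting back η = x - τ, σ = τ: w(x,τ) = u(x - τ, τ).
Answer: w(x, τ) = -exp(-2τ)sin(2x - 2τ) + exp(-9τ/2)sin(3x - 3τ) + 2exp(-25τ/2)sin(5x - 5τ)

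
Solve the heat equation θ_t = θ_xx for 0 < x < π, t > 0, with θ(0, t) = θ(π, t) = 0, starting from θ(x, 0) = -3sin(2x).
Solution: Separating variables: θ = Σ c_n exp(-n²t) sin(nx). From θ(x,0) = -3sin(2x): c_2=-3.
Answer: θ(x, t) = -3exp(-4t)sin(2x)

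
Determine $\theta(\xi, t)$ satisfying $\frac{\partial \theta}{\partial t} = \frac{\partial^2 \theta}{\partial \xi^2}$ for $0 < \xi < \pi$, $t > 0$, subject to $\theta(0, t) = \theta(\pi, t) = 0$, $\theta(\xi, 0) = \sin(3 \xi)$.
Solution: Separating variables: $\theta = \sum c_n e^{-n^2t} \sin(n\xi)$. From $\theta(\xi,0) = \sin(3 \xi)$: $c_3=1$.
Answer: $\theta(\xi, t) = e^{-9 t} \sin(3 \xi)$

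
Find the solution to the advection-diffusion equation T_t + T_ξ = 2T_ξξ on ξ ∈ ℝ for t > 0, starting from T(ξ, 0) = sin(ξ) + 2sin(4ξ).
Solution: Moving frame: η = ξ - t, σ = t, T = u(η,σ), so T_t = u_σ - u_η and T_ξξ = u_ηη.
Hence T_t + T_ξ = u_σ and the PDE becomes the heat equation u_σ = 2u_ηη on η ∈ ℝ.
Initial data: u(η,0) = T(η,0) = sin(η) + 2sin(4η). Each mode sin(nη) decays as exp(-2n²σ) on ℝ, so u(η,σ) = Σ c_n exp(-2n²σ) sin(nη) with c_1=1, c_4=2: u(η,σ) = exp(-2σ)sin(η) + 2exp(-32σ)sin(4η).
Substituting back: T(ξ,t) = u(ξ - t, t).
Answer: T(ξ, t) = -exp(-2t)sin(t - ξ) - 2exp(-32t)sin(4t - 4ξ)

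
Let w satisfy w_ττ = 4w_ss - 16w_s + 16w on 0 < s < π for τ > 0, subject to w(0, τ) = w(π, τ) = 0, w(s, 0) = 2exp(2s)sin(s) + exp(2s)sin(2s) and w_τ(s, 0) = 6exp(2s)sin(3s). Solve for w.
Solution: Substitute w = exp(2s)u, i.e. u = exp(-2s)w.
By the product rule, w_s = exp(2s)(u_s + 2u), w_ss = exp(2s)(u_ss + 4u_s + 4u), w_ττ = exp(2s)u_ττ.
Substituting into the PDE and dividing by exp(2s): u_ττ = 4(u_ss + 4u_s + 4u) - 16(u_s + 2u) + 16u.
The lower-order terms cancel, leaving the standard wave equation u_ττ = 4u_ss.
Initial data for u: u(s,0) = exp(-2s)w(s,0) = 2sin(s) + sin(2s); u_τ(s,0) = exp(-2s)w_τ(s,0) = 6sin(3s). The boundary conditions carry over: u(0,τ) = u(π,τ) = 0.
Solve for u:
  Using separation of variables u = X(s)T(τ):
  Eigenfunctions: sin(ns), n = 1, 2, 3, ...
  General solution: u(s, τ) = Σ [A_n cos(2n τ) + B_n sin(2n τ)] sin(ns)
  From u(s,0) = 2sin(s) + sin(2s): A_1=2, A_2=1. From u_τ(s,0) = 6sin(3s), using u_τ(s,0) = Σ ω_n B_n sin(ns) with ω_n = 2n: B_3 = 6/6 = 1.
Hence u(s,τ) = 2sin(s)cos(2τ) + sin(2s)cos(4τ) + sin(3s)sin(6τ).
Transform back: w(s,τ) = exp(2s)u(s,τ).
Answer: w(s, τ) = 2exp(2s)sin(s)cos(2τ) + exp(2s)sin(2s)cos(4τ) + exp(2s)sin(3s)sin(6τ)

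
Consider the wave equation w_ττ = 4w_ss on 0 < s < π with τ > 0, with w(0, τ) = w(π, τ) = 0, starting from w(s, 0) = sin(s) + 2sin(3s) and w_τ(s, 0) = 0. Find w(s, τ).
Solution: Using separation of variables w = X(s)T(τ):
Eigenfunctions: sin(ns), n = 1, 2, 3, ...
General solution: w(s, τ) = Σ [A_n cos(2n τ) + B_n sin(2n τ)] sin(ns)
From w(s,0) = sin(s) + 2sin(3s): A_1=1, A_3=2. From w_τ(s,0) = 0: all B_n = 0.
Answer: w(s, τ) = sin(s)cos(2τ) + 2sin(3s)cos(6τ)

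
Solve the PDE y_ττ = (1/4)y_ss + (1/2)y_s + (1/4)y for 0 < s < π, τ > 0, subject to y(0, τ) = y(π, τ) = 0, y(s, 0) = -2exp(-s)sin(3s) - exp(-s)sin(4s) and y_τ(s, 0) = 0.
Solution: Substitute y = exp(-s)u.
Then y_s = exp(-s)(u_s - u), y_ss = exp(-s)(u_ss - 2u_s + u), y_ττ = exp(-s)u_ττ; substituting and dividing by exp(-s), the lower-order terms cancel: u_ττ = (1/4)u_ss (standard wave equation).
Data for u: u(s,0) = exp(s)y(s,0) = -2sin(3s) - sin(4s); u_τ(s,0) = exp(s)y_τ(s,0) = 0. The boundary conditions carry over: u(0,τ) = u(π,τ) = 0.
Separating variables: u = Σ [A_n cos(ω_n τ) + B_n sin(ω_n τ)] sin(ns), ω_n = n/2. From ICs: A_3=-2, A_4=-1.
So u(s,τ) = -2sin(3s)cos(3τ/2) - sin(4s)cos(2τ), and y(s,τ) = exp(-s)u(s,τ).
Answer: y(s, τ) = -2exp(-s)sin(3s)cos(3τ/2) - exp(-s)sin(4s)cos(2τ)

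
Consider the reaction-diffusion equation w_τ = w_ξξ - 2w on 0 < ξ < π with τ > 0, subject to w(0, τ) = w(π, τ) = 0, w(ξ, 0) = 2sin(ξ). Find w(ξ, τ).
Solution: Substitute w = exp(-2τ)u.
Then w_τ = exp(-2τ)(u_τ - 2u), w_ξξ = exp(-2τ)u_ξξ; substituting and dividing by exp(-2τ), the lower-order terms cancel: u_τ = u_ξξ (standard heat equation).
Data for u: u(ξ,0) = w(ξ,0) = 2sin(ξ). The boundary conditions carry over: u(0,τ) = u(π,τ) = 0.
Separating variables: u = Σ c_n exp(-n²τ) sin(nξ). From u(ξ,0) = 2sin(ξ): c_1=2.
So u(ξ,τ) = 2exp(-τ)sin(ξ), and w(ξ,τ) = exp(-2τ)u(ξ,τ).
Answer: w(ξ, τ) = 2exp(-3τ)sin(ξ)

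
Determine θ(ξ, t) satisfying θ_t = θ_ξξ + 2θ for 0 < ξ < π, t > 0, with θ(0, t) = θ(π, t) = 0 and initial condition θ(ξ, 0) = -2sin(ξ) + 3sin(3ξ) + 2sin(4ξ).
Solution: Substitute θ = exp(2t)u.
Then θ_t = exp(2t)(u_t + 2u), θ_ξξ = exp(2t)u_ξξ; substituting and dividing by exp(2t), the lower-order terms cancel: u_t = u_ξξ (standard heat equation).
Data for u: u(ξ,0) = θ(ξ,0) = -2sin(ξ) + 3sin(3ξ) + 2sin(4ξ). The boundary conditions carry over: u(0,t) = u(π,t) = 0.
Separating variables: u = Σ c_n exp(-n²t) sin(nξ). From u(ξ,0) = -2sin(ξ) + 3sin(3ξ) + 2sin(4ξ): c_1=-2, c_3=3, c_4=2.
So u(ξ,t) = -2exp(-t)sin(ξ) + 3exp(-9t)sin(3ξ) + 2exp(-16t)sin(4ξ), and θ(ξ,t) = exp(2t)u(ξ,t).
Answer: θ(ξ, t) = -2exp(t)sin(ξ) + 3exp(-7t)sin(3ξ) + 2exp(-14t)sin(4ξ)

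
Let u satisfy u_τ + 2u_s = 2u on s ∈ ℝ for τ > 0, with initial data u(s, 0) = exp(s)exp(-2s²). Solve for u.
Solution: Substitute u = exp(s)w.
Then u_s = exp(s)(w_s + w), u_τ = exp(s)w_τ; substituting and dividing by exp(s), the lower-order terms cancel: w_τ + 2w_s = 0 (standard advection equation).
Data for w: w(s,0) = exp(-s)u(s,0) = exp(-2s²).
By characteristics (ds/dτ = 2), w(s,τ) = f(s - 2τ) with f = w(·, 0).
So w(s,τ) = exp(-2(s - 2τ)²), and u(s,τ) = exp(s)w(s,τ).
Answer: u(s, τ) = exp(s)exp(-2(s - 2τ)²)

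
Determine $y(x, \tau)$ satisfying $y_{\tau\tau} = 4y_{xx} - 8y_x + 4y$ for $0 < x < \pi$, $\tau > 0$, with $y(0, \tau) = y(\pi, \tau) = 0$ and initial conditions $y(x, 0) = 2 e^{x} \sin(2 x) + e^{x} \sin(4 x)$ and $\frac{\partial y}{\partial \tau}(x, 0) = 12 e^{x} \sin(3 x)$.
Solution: Substitute $y = e^{x}u$.
Then $y_x = e^{x}(u_x + u)$, $y_{xx} = e^{x}(u_{xx} + 2u_x + u)$, $y_{\tau\tau} = e^{x}u_{\tau\tau}$; substituting and dividing by $e^{x}$, the lower-order terms cancel: $u_{\tau\tau} = 4u_{xx}$ (standard wave equation).
Data for $u$: $u(x,0) = e^{-x}y(x,0) = 2 \sin(2 x) + \sin(4 x)$; $u_{\tau}(x,0) = e^{-x}y_{\tau}(x,0) = 12 \sin(3 x)$. The boundary conditions carry over: $u(0,\tau) = u(\pi,\tau) = 0$.
Separating variables: $u = \sum [A_n \cos(\omega_n \tau) + B_n \sin(\omega_n \tau)] \sin(nx)$, $\omega_n = 2n$. From ICs ($B_n$ = velocity coefficient / $\omega_n$): $A_2=2, A_4=1, B_3=2$.
So $u(x,\tau) = 2 \sin(2 x) \cos(4 \tau) + 2 \sin(3 x) \sin(6 \tau) + \sin(4 x) \cos(8 \tau)$, and $y(x,\tau) = e^{x}u(x,\tau)$.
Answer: $y(x, \tau) = 2 e^{x} \sin(6 \tau) \sin(3 x) + 2 e^{x} \sin(2 x) \cos(4 \tau) + e^{x} \sin(4 x) \cos(8 \tau)$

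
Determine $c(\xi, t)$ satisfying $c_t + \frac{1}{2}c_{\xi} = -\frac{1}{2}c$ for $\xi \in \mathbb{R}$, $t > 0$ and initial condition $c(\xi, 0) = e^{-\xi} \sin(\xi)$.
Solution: Substitute $c = e^{-\xi}u$, i.e. $u = e^{\xi}c$.
By the product rule, $c_{\xi} = e^{-\xi}(u_{\xi} - u)$, $c_t = e^{-\xi}u_t$.
Substituting into the PDE and dividing by $e^{-\xi}$: $u_t + \frac{1}{2}(u_{\xi} - u) = -\frac{1}{2}u$.
The lower-order terms cancel, leaving the standard advection equation $u_t + \frac{1}{2}u_{\xi} = 0$.
Initial data for $u$: $u(\xi,0) = e^{\xi}c(\xi,0) = \sin(\xi)$.
Solve for $u$:
  By method of characteristics (waves move right with speed 1/2):
  Along characteristics $\xi - \frac{1}{2}t =$ const, $u$ is constant, so $u(\xi,t) = f(\xi - \frac{1}{2}t)$ with $f = u( \cdot , 0)$.
Hence $u(\xi,t) = - \sin(t/2 - \xi)$.
Transform back: $c(\xi,t) = e^{-\xi}u(\xi,t)$.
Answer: $c(\xi, t) = e^{-\xi} \sin(\xi - t/2)$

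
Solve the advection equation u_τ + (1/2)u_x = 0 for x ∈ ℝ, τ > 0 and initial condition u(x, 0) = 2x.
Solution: By characteristics (dx/dτ = 1/2), u(x,τ) = f(x - (1/2)τ) with f = u(·, 0).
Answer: u(x, τ) = 2x - τ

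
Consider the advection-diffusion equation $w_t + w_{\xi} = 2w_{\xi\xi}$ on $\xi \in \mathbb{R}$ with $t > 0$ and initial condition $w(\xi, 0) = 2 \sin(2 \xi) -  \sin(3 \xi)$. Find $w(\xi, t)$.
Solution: Moving frame: $\eta = \xi - t$, $\sigma = t$, $w = u(\eta,\sigma)$, so $w_t = u_{\sigma} - u_{\eta}$ and $w_{\xi\xi} = u_{\eta\eta}$.
Hence $w_t + w_{\xi} = u_{\sigma}$ and the PDE becomes the heat equation $u_{\sigma} = 2u_{\eta\eta}$ on $\eta \in \mathbb{R}$.
Initial data: $u(\eta,0) = w(\eta,0) = 2 \sin(2 \eta) - \sin(3 \eta)$. Each mode $\sin(n\eta)$ decays as $e^{-2n^2\sigma}$ on $\mathbb{R}$, so $u(\eta,\sigma) = \sum c_n e^{-2n^2\sigma} \sin(n\eta)$ with $c_2=2, c_3=-1$: $u(\eta,\sigma) = 2 e^{-8 \sigma} \sin(2 \eta) - e^{-18 \sigma} \sin(3 \eta)$.
Substituting back: $w(\xi,t) = u(\xi - t, t)$.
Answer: $w(\xi, t) = 2 e^{-8 t} \sin(2 \xi - 2 t) -  e^{-18 t} \sin(3 \xi - 3 t)$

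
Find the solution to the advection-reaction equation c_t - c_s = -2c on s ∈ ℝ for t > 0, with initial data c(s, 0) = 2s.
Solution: Substitute c = exp(-2t)u, i.e. u = exp(2t)c.
By the product rule, c_t = exp(-2t)(u_t - 2u), c_s = exp(-2t)u_s.
Substituting into the PDE and dividing by exp(-2t): u_t - 2u - u_s = -2u.
The lower-order terms cancel, leaving the standard advection equation u_t - u_s = 0.
Initial data for u: u(s,0) = c(s,0) = 2s.
Solve for u:
  By method of characteristics (waves move left with speed 1):
  Along characteristics s + t = const, u is constant, so u(s,t) = f(s + t) with f = u(·, 0).
Hence u(s,t) = 2s + 2t.
Transform back: c(s,t) = exp(-2t)u(s,t).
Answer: c(s, t) = 2sexp(-2t) + 2texp(-2t)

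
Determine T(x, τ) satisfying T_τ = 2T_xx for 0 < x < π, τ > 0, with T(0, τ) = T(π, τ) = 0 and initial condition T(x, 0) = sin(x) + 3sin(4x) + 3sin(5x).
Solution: Separating variables: T = Σ c_n exp(-2n²τ) sin(nx). From T(x,0) = sin(x) + 3sin(4x) + 3sin(5x): c_1=1, c_4=3, c_5=3.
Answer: T(x, τ) = exp(-2τ)sin(x) + 3exp(-32τ)sin(4x) + 3exp(-50τ)sin(5x)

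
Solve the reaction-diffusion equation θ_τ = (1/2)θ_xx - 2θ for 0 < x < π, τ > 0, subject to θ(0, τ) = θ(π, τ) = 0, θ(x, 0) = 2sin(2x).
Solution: Substitute θ = exp(-2τ)u.
Then θ_τ = exp(-2τ)(u_τ - 2u), θ_xx = exp(-2τ)u_xx; substituting and dividing by exp(-2τ), the lower-order terms cancel: u_τ = (1/2)u_xx (standard heat equation).
Data for u: u(x,0) = θ(x,0) = 2sin(2x). The boundary conditions carry over: u(0,τ) = u(π,τ) = 0.
Separating variables: u = Σ c_n exp(-n²τ/2) sin(nx). From u(x,0) = 2sin(2x): c_2=2.
So u(x,τ) = 2exp(-2τ)sin(2x), and θ(x,τ) = exp(-2τ)u(x,τ).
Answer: θ(x, τ) = 2exp(-4τ)sin(2x)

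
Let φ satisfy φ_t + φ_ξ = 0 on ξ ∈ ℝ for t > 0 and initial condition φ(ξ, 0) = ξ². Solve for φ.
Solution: By characteristics (dξ/dt = 1), φ(ξ,t) = f(ξ - t) with f = φ(·, 0).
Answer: φ(ξ, t) = t² - 2tξ + ξ²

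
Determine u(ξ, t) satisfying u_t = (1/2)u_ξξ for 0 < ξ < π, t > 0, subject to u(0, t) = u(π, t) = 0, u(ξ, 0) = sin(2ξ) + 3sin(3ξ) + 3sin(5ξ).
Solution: Using separation of variables u = X(ξ)T(t):
Eigenfunctions: sin(nξ), n = 1, 2, 3, ...
General solution: u(ξ, t) = Σ c_n sin(nξ) exp(-n² t/2)
Matching u(ξ,0) = sin(2ξ) + 3sin(3ξ) + 3sin(5ξ) term by term: c_2=1, c_3=3, c_5=3.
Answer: u(ξ, t) = exp(-2t)sin(2ξ) + 3exp(-9t/2)sin(3ξ) + 3exp(-25t/2)sin(5ξ)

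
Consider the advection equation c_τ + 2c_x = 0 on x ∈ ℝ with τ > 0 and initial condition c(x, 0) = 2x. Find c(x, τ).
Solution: By characteristics (dx/dτ = 2), c(x,τ) = f(x - 2τ) with f = c(·, 0).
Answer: c(x, τ) = 2x - 4τ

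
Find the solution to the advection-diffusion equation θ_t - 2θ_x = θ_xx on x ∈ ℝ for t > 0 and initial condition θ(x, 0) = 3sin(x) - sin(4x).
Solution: Change to a moving frame: let η = x + 2t, σ = t and write θ(x,t) = u(η,σ).
By the chain rule θ_t = u_σ + 2u_η, θ_x = u_η, θ_xx = u_ηη.
Then θ_t - 2θ_x = u_σ: the advection term cancels and the PDE becomes the heat equation u_σ = u_ηη on η ∈ ℝ.
Initial data: u(η,0) = θ(η,0) = 3sin(η) - sin(4η).
On η ∈ ℝ each mode satisfies (sin(nη))″ = -n² sin(nη), so exp(-n²σ) sin(nη) solves the heat equation; by superposition u(η,σ) = Σ c_n exp(-n²σ) sin(nη).
Reading off the coefficients: c_1=3, c_4=-1, so u(η,σ) = 3exp(-σ)sin(η) - exp(-16σ)sin(4η).
Substituting back η = x + 2t, σ = t: θ(x,t) = u(x + 2t, t).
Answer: θ(x, t) = 3exp(-t)sin(2t + x) - exp(-16t)sin(8t + 4x)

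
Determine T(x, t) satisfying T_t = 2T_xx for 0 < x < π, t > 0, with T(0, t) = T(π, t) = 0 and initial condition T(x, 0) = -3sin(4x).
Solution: Using separation of variables T = X(x)G(t):
Eigenfunctions: sin(nx), n = 1, 2, 3, ...
General solution: T(x, t) = Σ c_n sin(nx) exp(-2n² t)
Matching T(x,0) = -3sin(4x) term by term: c_4=-3.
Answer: T(x, t) = -3exp(-32t)sin(4x)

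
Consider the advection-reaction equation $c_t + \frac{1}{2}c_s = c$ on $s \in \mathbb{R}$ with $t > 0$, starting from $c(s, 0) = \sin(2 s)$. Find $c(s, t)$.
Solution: Substitute $c = e^{t}u$, i.e. $u = e^{-t}c$.
By the product rule, $c_t = e^{t}(u_t + u)$, $c_s = e^{t}u_s$.
Substituting into the PDE and dividing by $e^{t}$: $u_t + u + \frac{1}{2}u_s = u$.
The lower-order terms cancel, leaving the standard advection equation $u_t + \frac{1}{2}u_s = 0$.
Initial data for $u$: $u(s,0) = c(s,0) = \sin(2 s)$.
Solve for $u$:
  By method of characteristics (waves move right with speed 1/2):
  Along characteristics $s - \frac{1}{2}t =$ const, $u$ is constant, so $u(s,t) = f(s - \frac{1}{2}t)$ with $f = u( \cdot , 0)$.
Hence $u(s,t) = \sin(2 s - t)$.
Transform back: $c(s,t) = e^{t}u(s,t)$.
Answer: $c(s, t) = e^{t} \sin(2 s - t)$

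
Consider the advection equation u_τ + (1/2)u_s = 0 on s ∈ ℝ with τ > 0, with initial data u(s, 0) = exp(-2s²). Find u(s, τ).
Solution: By characteristics (ds/dτ = 1/2), u(s,τ) = f(s - (1/2)τ) with f = u(·, 0).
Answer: u(s, τ) = exp(-2(s - τ/2)²)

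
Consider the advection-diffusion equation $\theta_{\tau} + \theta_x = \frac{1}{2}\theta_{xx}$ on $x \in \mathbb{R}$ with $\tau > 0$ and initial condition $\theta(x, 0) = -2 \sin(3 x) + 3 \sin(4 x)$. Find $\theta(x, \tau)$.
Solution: Change to a moving frame: let $\eta = x - \tau$, $\sigma = \tau$ and write $\theta(x,\tau) = u(\eta,\sigma)$.
By the chain rule $\theta_{\tau} = u_{\sigma} - u_{\eta}$, $\theta_x = u_{\eta}$, $\theta_{xx} = u_{\eta\eta}$.
Then $\theta_{\tau} + \theta_x = u_{\sigma}$: the advection term cancels and the PDE becomes the heat equation $u_{\sigma} = \frac{1}{2}u_{\eta\eta}$ on $\eta \in \mathbb{R}$.
Initial data: $u(\eta,0) = \theta(\eta,0) = -2 \sin(3 \eta) + 3 \sin(4 \eta)$.
On $\eta \in \mathbb{R}$ each mode satisfies $(\sin(n\eta))'' = -n^2 \sin(n\eta)$, so $e^{-n^2\sigma/2} \sin(n\eta)$ solves the heat equation; by superposition $u(\eta,\sigma) = \sum c_n e^{-n^2\sigma/2} \sin(n\eta)$.
Reading off the coefficients: $c_3=-2, c_4=3$, so $u(\eta,\sigma) = 3 e^{-8 \sigma} \sin(4 \eta) - 2 e^{-9 \sigma/2} \sin(3 \eta)$.
Substituting back $\eta = x - \tau$, $\sigma = \tau$: $\theta(x,\tau) = u(x - \tau, \tau)$.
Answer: $\theta(x, \tau) = -3 e^{-8 \tau} \sin(4 \tau - 4 x) + 2 e^{-9 \tau/2} \sin(3 \tau - 3 x)$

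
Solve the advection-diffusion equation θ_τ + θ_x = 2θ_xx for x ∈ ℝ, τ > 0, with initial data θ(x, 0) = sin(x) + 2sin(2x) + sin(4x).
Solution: Moving frame: η = x - τ, σ = τ, θ = u(η,σ), so θ_τ = u_σ - u_η and θ_xx = u_ηη.
Hence θ_τ + θ_x = u_σ and the PDE becomes the heat equation u_σ = 2u_ηη on η ∈ ℝ.
Initial data: u(η,0) = θ(η,0) = sin(η) + 2sin(2η) + sin(4η). Each mode sin(nη) decays as exp(-2n²σ) on ℝ, so u(η,σ) = Σ c_n exp(-2n²σ) sin(nη) with c_1=1, c_2=2, c_4=1: u(η,σ) = exp(-2σ)sin(η) + 2exp(-8σ)sin(2η) + exp(-32σ)sin(4η).
Substituting back: θ(x,τ) = u(x - τ, τ).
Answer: θ(x, τ) = exp(-2τ)sin(x - τ) + 2exp(-8τ)sin(2x - 2τ) + exp(-32τ)sin(4x - 4τ)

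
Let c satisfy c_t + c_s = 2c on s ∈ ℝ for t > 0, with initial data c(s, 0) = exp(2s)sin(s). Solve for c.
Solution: Substitute c = exp(2s)u, i.e. u = exp(-2s)c.
By the product rule, c_s = exp(2s)(u_s + 2u), c_t = exp(2s)u_t.
Substituting into the PDE and dividing by exp(2s): u_t + (u_s + 2u) = 2u.
The lower-order terms cancel, leaving the standard advection equation u_t + u_s = 0.
Initial data for u: u(s,0) = exp(-2s)c(s,0) = sin(s).
Solve for u:
  By method of characteristics (waves move right with speed 1):
  Along characteristics s - t = const, u is constant, so u(s,t) = f(s - t) with f = u(·, 0).
Hence u(s,t) = sin(s - t).
Transform back: c(s,t) = exp(2s)u(s,t).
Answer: c(s, t) = exp(2s)sin(s - t)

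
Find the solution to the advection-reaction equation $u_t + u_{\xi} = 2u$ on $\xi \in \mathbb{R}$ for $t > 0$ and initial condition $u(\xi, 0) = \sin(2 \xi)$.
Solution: Substitute $u = e^{2t}w$.
Then $u_t = e^{2t}(w_t + 2w)$, $u_{\xi} = e^{2t}w_{\xi}$; substituting and dividing by $e^{2t}$, the lower-order terms cancel: $w_t + w_{\xi} = 0$ (standard advection equation).
Data for $w$: $w(\xi,0) = u(\xi,0) = \sin(2 \xi)$.
By characteristics ($d\xi/dt = 1$), $w(\xi,t) = f(\xi - t)$ with $f = w( \cdot , 0)$.
So $w(\xi,t) = - \sin(2 t - 2 \xi)$, and $u(\xi,t) = e^{2t}w(\xi,t)$.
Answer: $u(\xi, t) = e^{2 t} \sin(2 \xi - 2 t)$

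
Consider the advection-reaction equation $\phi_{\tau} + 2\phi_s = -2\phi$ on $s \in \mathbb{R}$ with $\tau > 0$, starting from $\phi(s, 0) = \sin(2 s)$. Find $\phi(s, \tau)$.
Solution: Substitute $\phi = e^{-2\tau}u$.
Then $\phi_{\tau} = e^{-2\tau}(u_{\tau} - 2u)$, $\phi_s = e^{-2\tau}u_s$; substituting and dividing by $e^{-2\tau}$, the lower-order terms cancel: $u_{\tau} + 2u_s = 0$ (standard advection equation).
Data for $u$: $u(s,0) = \phi(s,0) = \sin(2 s)$.
By characteristics ($ds/d\tau = 2$), $u(s,\tau) = f(s - 2\tau)$ with $f = u( \cdot , 0)$.
So $u(s,\tau) = \sin(2 s - 4 \tau)$, and $\phi(s,\tau) = e^{-2\tau}u(s,\tau)$.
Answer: $\phi(s, \tau) = - e^{-2 \tau} \sin(4 \tau - 2 s)$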